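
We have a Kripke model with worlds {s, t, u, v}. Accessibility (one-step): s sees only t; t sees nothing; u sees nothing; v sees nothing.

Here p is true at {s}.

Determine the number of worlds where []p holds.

s: successors {t}; p there: t:F. ✗
t: no successors, so []p holds vacuously. ✓
u: no successors, so []p holds vacuously. ✓
v: no successors, so []p holds vacuously. ✓
Satisfying worlds: {t, u, v}.

3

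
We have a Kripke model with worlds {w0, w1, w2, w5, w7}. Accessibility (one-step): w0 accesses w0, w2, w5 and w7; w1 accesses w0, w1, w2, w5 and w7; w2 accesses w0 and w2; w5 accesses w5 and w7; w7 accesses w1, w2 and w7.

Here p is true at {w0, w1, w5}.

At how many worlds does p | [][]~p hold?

3

w0: p is T, [][]~p is F. ✓
w1: p is T, [][]~p is F. ✓
w2: p is F, [][]~p is F. ✗
w5: p is T, [][]~p is F. ✓
w7: p is F, [][]~p is F. ✗
Satisfying worlds: {w0, w1, w5}.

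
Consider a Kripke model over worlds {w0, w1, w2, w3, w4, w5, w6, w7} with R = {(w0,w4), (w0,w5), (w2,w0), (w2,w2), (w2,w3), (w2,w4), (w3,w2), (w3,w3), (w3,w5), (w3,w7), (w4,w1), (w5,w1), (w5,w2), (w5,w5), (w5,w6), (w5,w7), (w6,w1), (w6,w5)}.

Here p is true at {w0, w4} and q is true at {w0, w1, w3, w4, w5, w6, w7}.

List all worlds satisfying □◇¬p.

{w0, w1, w2, w7}

w0: successors {w4, w5}; ◇¬p there: w4:T, w5:T. ✓
w1: no successors, so □◇¬p holds vacuously. ✓
w2: successors {w0, w2, w3, w4}; ◇¬p there: w0:T, w2:T, w3:T, w4:T. ✓
w3: successors {w2, w3, w5, w7}; ◇¬p there: w2:T, w3:T, w5:T, w7:F. ✗
w4: successors {w1}; ◇¬p there: w1:F. ✗
w5: successors {w1, w2, w5, w6, w7}; ◇¬p there: w1:F, w2:T, w5:T, w6:T, w7:F. ✗
w6: successors {w1, w5}; ◇¬p there: w1:F, w5:T. ✗
w7: no successors, so □◇¬p holds vacuously. ✓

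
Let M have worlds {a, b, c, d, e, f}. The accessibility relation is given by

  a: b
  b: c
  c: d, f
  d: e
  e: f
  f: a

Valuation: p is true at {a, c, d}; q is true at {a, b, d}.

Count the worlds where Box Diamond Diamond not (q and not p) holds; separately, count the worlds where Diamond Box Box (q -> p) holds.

For Box Diamond Diamond not (q and not p):
a: successors {b}; Diamond Diamond not (q and not p) there: b:T. ✓
b: successors {c}; Diamond Diamond not (q and not p) there: c:T. ✓
c: successors {d, f}; Diamond Diamond not (q and not p) there: d:T, f:F. ✗
d: successors {e}; Diamond Diamond not (q and not p) there: e:T. ✓
e: successors {f}; Diamond Diamond not (q and not p) there: f:F. ✗
f: successors {a}; Diamond Diamond not (q and not p) there: a:T. ✓
— 4 worlds.
For Diamond Box Box (q -> p):
a: successors {b}; Box Box (q -> p) there: b:T. ✓
b: successors {c}; Box Box (q -> p) there: c:T. ✓
c: successors {d, f}; Box Box (q -> p) there: d:T, f:F. ✓
d: successors {e}; Box Box (q -> p) there: e:T. ✓
e: successors {f}; Box Box (q -> p) there: f:F. ✗
f: successors {a}; Box Box (q -> p) there: a:T. ✓
— 5 worlds.

4 and 5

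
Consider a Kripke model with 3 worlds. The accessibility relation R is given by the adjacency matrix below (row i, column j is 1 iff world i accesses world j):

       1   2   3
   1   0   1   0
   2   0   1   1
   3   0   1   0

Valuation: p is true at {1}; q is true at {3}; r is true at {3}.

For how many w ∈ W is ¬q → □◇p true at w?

1

1: ¬q is T, □◇p is F. ✗
2: ¬q is T, □◇p is F. ✗
3: ¬q is F, □◇p is F. ✓
Satisfying worlds: {3}.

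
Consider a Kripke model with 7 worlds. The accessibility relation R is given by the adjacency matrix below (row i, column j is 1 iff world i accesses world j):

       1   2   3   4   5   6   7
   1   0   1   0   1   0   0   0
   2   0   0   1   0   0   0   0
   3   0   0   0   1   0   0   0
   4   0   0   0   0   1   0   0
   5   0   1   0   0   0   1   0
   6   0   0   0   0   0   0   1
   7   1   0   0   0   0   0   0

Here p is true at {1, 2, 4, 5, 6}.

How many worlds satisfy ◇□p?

6

1: successors {2, 4}; □p there: 2:F, 4:T. ✓
2: successors {3}; □p there: 3:T. ✓
3: successors {4}; □p there: 4:T. ✓
4: successors {5}; □p there: 5:T. ✓
5: successors {2, 6}; □p there: 2:F, 6:F. ✗
6: successors {7}; □p there: 7:T. ✓
7: successors {1}; □p there: 1:T. ✓
Satisfying worlds: {1, 2, 3, 4, 6, 7}.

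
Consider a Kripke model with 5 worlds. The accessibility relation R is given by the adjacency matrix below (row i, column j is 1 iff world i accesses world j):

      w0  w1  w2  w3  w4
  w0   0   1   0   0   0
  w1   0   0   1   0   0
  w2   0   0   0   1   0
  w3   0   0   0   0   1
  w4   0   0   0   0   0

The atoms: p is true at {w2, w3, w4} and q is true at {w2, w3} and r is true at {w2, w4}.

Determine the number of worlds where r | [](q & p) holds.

w0: r is F, [](q & p) is F. ✗
w1: r is F, [](q & p) is T. ✓
w2: r is T, [](q & p) is T. ✓
w3: r is F, [](q & p) is F. ✗
w4: r is T, [](q & p) is T. ✓
Satisfying worlds: {w1, w2, w4}.

3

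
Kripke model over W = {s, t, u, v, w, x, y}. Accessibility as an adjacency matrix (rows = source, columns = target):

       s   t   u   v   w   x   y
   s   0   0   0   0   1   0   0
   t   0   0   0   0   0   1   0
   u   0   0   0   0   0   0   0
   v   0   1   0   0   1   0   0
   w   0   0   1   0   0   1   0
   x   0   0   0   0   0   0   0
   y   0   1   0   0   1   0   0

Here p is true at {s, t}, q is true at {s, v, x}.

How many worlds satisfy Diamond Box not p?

5

s: successors {w}; Box not p there: w:T. ✓
t: successors {x}; Box not p there: x:T. ✓
u: no successors, so Diamond Box not p fails. ✗
v: successors {t, w}; Box not p there: t:T, w:T. ✓
w: successors {u, x}; Box not p there: u:T, x:T. ✓
x: no successors, so Diamond Box not p fails. ✗
y: successors {t, w}; Box not p there: t:T, w:T. ✓
Satisfying worlds: {s, t, v, w, y}.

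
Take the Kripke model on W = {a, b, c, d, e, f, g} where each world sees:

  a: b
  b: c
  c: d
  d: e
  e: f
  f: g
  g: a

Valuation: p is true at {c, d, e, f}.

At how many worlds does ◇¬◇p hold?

a: successors {b}; ¬◇p there: b:F. ✗
b: successors {c}; ¬◇p there: c:F. ✗
c: successors {d}; ¬◇p there: d:F. ✗
d: successors {e}; ¬◇p there: e:F. ✗
e: successors {f}; ¬◇p there: f:T. ✓
f: successors {g}; ¬◇p there: g:T. ✓
g: successors {a}; ¬◇p there: a:T. ✓
Satisfying worlds: {e, f, g}.

3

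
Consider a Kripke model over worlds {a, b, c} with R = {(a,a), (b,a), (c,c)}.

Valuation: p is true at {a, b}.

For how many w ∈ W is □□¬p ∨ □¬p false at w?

a: □□¬p is F, □¬p is F. ✗
b: □□¬p is F, □¬p is F. ✗
c: □□¬p is T, □¬p is T. ✓
Satisfying worlds: {c}.
So □□¬p ∨ □¬p fails at the other 2 worlds.

2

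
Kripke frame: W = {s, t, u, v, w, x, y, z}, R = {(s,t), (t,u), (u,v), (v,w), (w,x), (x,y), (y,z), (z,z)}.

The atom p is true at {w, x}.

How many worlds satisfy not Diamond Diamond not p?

s: Diamond Diamond not p is T. ✗
t: Diamond Diamond not p is T. ✗
u: Diamond Diamond not p is F. ✓
v: Diamond Diamond not p is F. ✓
w: Diamond Diamond not p is T. ✗
x: Diamond Diamond not p is T. ✗
y: Diamond Diamond not p is T. ✗
z: Diamond Diamond not p is T. ✗
Satisfying worlds: {u, v}.

2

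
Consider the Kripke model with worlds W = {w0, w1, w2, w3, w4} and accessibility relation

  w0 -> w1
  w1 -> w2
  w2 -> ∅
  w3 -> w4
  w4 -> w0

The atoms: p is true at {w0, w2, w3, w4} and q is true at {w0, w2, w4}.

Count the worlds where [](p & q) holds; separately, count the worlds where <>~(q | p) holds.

For [](p & q):
w0: successors {w1}; p & q there: w1:F. ✗
w1: successors {w2}; p & q there: w2:T. ✓
w2: no successors, so [](p & q) holds vacuously. ✓
w3: successors {w4}; p & q there: w4:T. ✓
w4: successors {w0}; p & q there: w0:T. ✓
— 4 worlds.
For <>~(q | p):
w0: successors {w1}; ~(q | p) there: w1:T. ✓
w1: successors {w2}; ~(q | p) there: w2:F. ✗
w2: no successors, so <>~(q | p) fails. ✗
w3: successors {w4}; ~(q | p) there: w4:F. ✗
w4: successors {w0}; ~(q | p) there: w0:F. ✗
— 1 world.

4 and 1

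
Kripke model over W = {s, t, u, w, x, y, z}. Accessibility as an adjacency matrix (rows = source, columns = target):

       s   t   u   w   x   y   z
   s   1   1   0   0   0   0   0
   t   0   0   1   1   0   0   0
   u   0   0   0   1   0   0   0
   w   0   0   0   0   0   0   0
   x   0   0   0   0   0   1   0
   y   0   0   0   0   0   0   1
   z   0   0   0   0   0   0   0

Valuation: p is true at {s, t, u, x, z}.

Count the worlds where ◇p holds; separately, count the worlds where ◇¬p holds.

3 and 3

For ◇p:
s: successors {s, t}; p there: s:T, t:T. ✓
t: successors {u, w}; p there: u:T, w:F. ✓
u: successors {w}; p there: w:F. ✗
w: no successors, so ◇p fails. ✗
x: successors {y}; p there: y:F. ✗
y: successors {z}; p there: z:T. ✓
z: no successors, so ◇p fails. ✗
— 3 worlds.
For ◇¬p:
s: successors {s, t}; ¬p there: s:F, t:F. ✗
t: successors {u, w}; ¬p there: u:F, w:T. ✓
u: successors {w}; ¬p there: w:T. ✓
w: no successors, so ◇¬p fails. ✗
x: successors {y}; ¬p there: y:T. ✓
y: successors {z}; ¬p there: z:F. ✗
z: no successors, so ◇¬p fails. ✗
— 3 worlds.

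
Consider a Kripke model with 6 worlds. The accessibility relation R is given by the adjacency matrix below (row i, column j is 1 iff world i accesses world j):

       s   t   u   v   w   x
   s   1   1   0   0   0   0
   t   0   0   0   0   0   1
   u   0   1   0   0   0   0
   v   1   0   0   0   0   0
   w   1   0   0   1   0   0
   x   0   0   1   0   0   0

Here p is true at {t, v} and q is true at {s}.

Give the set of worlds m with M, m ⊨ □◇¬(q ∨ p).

s: successors {s, t}; ◇¬(q ∨ p) there: s:F, t:T. ✗
t: successors {x}; ◇¬(q ∨ p) there: x:T. ✓
u: successors {t}; ◇¬(q ∨ p) there: t:T. ✓
v: successors {s}; ◇¬(q ∨ p) there: s:F. ✗
w: successors {s, v}; ◇¬(q ∨ p) there: s:F, v:F. ✗
x: successors {u}; ◇¬(q ∨ p) there: u:F. ✗

{t, u}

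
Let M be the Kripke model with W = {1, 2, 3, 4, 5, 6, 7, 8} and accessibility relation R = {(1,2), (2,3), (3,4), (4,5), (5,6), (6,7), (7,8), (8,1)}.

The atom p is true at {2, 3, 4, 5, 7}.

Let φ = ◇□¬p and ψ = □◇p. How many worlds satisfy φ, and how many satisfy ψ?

For ◇□¬p:
1: successors {2}; □¬p there: 2:F. ✗
2: successors {3}; □¬p there: 3:F. ✗
3: successors {4}; □¬p there: 4:F. ✗
4: successors {5}; □¬p there: 5:T. ✓
5: successors {6}; □¬p there: 6:F. ✗
6: successors {7}; □¬p there: 7:T. ✓
7: successors {8}; □¬p there: 8:T. ✓
8: successors {1}; □¬p there: 1:F. ✗
— 3 worlds.
For □◇p:
1: successors {2}; ◇p there: 2:T. ✓
2: successors {3}; ◇p there: 3:T. ✓
3: successors {4}; ◇p there: 4:T. ✓
4: successors {5}; ◇p there: 5:F. ✗
5: successors {6}; ◇p there: 6:T. ✓
6: successors {7}; ◇p there: 7:F. ✗
7: successors {8}; ◇p there: 8:F. ✗
8: successors {1}; ◇p there: 1:T. ✓
— 5 worlds.

3 and 5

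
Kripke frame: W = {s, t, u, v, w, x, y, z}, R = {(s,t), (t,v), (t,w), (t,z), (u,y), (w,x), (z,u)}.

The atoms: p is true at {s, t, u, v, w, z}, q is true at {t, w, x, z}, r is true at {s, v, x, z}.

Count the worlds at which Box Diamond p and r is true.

3

s: Box Diamond p is T, r is T. ✓
t: Box Diamond p is F, r is F. ✗
u: Box Diamond p is F, r is F. ✗
v: Box Diamond p is T, r is T. ✓
w: Box Diamond p is F, r is F. ✗
x: Box Diamond p is T, r is T. ✓
y: Box Diamond p is T, r is F. ✗
z: Box Diamond p is F, r is T. ✗
Satisfying worlds: {s, v, x}.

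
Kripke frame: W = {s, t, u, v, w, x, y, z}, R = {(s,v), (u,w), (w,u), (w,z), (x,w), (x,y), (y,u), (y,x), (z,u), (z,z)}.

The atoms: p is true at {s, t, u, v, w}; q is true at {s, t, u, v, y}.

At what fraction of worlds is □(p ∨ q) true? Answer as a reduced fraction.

5/8

s: successors {v}; p ∨ q there: v:T. ✓
t: no successors, so □(p ∨ q) holds vacuously. ✓
u: successors {w}; p ∨ q there: w:T. ✓
v: no successors, so □(p ∨ q) holds vacuously. ✓
w: successors {u, z}; p ∨ q there: u:T, z:F. ✗
x: successors {w, y}; p ∨ q there: w:T, y:T. ✓
y: successors {u, x}; p ∨ q there: u:T, x:F. ✗
z: successors {u, z}; p ∨ q there: u:T, z:F. ✗
That's 5 of 8 worlds, so 5/8.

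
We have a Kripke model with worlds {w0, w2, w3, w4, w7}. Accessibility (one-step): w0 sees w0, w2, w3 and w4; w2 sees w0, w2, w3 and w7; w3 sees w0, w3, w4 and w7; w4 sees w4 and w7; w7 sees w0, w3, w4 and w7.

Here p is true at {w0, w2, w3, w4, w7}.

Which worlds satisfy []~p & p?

∅

w0: []~p is F, p is T. ✗
w2: []~p is F, p is T. ✗
w3: []~p is F, p is T. ✗
w4: []~p is F, p is T. ✗
w7: []~p is F, p is T. ✗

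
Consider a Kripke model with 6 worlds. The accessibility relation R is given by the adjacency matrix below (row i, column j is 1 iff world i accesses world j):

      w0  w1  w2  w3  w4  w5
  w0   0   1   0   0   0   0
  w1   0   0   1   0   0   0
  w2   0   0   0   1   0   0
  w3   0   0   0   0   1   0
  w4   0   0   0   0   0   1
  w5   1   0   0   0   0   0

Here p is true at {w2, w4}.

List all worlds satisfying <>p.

{w1, w3}

w0: successors {w1}; p there: w1:F. ✗
w1: successors {w2}; p there: w2:T. ✓
w2: successors {w3}; p there: w3:F. ✗
w3: successors {w4}; p there: w4:T. ✓
w4: successors {w5}; p there: w5:F. ✗
w5: successors {w0}; p there: w0:F. ✗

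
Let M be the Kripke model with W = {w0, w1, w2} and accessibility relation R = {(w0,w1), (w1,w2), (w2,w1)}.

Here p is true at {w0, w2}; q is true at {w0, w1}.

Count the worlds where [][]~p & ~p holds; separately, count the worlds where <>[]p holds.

1 and 2

For [][]~p & ~p:
w0: [][]~p is F, ~p is F. ✗
w1: [][]~p is T, ~p is T. ✓
w2: [][]~p is F, ~p is F. ✗
— 1 world.
For <>[]p:
w0: successors {w1}; []p there: w1:T. ✓
w1: successors {w2}; []p there: w2:F. ✗
w2: successors {w1}; []p there: w1:T. ✓
— 2 worlds.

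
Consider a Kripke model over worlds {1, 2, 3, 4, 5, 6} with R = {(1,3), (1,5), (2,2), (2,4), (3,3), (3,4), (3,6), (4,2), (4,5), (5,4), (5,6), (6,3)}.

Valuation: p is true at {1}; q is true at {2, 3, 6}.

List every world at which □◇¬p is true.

1: successors {3, 5}; ◇¬p there: 3:T, 5:T. ✓
2: successors {2, 4}; ◇¬p there: 2:T, 4:T. ✓
3: successors {3, 4, 6}; ◇¬p there: 3:T, 4:T, 6:T. ✓
4: successors {2, 5}; ◇¬p there: 2:T, 5:T. ✓
5: successors {4, 6}; ◇¬p there: 4:T, 6:T. ✓
6: successors {3}; ◇¬p there: 3:T. ✓

{1, 2, 3, 4, 5, 6}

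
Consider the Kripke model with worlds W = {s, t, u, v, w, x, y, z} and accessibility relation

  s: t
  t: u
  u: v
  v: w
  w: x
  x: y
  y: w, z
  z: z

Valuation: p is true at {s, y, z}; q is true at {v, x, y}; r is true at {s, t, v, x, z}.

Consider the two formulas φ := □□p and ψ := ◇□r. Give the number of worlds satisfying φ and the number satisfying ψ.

For □□p:
s: successors {t}; □p there: t:F. ✗
t: successors {u}; □p there: u:F. ✗
u: successors {v}; □p there: v:F. ✗
v: successors {w}; □p there: w:F. ✗
w: successors {x}; □p there: x:T. ✓
x: successors {y}; □p there: y:F. ✗
y: successors {w, z}; □p there: w:F, z:T. ✗
z: successors {z}; □p there: z:T. ✓
— 2 worlds.
For ◇□r:
s: successors {t}; □r there: t:F. ✗
t: successors {u}; □r there: u:T. ✓
u: successors {v}; □r there: v:F. ✗
v: successors {w}; □r there: w:T. ✓
w: successors {x}; □r there: x:F. ✗
x: successors {y}; □r there: y:F. ✗
y: successors {w, z}; □r there: w:T, z:T. ✓
z: successors {z}; □r there: z:T. ✓
— 4 worlds.

2 and 4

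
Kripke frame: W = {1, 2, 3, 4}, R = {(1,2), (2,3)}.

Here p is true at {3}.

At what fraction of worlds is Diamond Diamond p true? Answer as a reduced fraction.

1/4

1: successors {2}; Diamond p there: 2:T. ✓
2: successors {3}; Diamond p there: 3:F. ✗
3: no successors, so Diamond Diamond p fails. ✗
4: no successors, so Diamond Diamond p fails. ✗
That's 1 of 4 worlds, so 1/4.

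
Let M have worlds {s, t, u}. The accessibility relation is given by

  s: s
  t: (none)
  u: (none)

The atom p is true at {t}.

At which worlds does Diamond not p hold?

s: successors {s}; not p there: s:T. ✓
t: no successors, so Diamond not p fails. ✗
u: no successors, so Diamond not p fails. ✗

{s}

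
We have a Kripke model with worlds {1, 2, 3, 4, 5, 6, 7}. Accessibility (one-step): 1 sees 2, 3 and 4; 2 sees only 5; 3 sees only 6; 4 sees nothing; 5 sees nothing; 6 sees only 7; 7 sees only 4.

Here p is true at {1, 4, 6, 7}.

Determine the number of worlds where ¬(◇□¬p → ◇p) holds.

1

1: ◇□¬p → ◇p is T. ✗
2: ◇□¬p → ◇p is F. ✓
3: ◇□¬p → ◇p is T. ✗
4: ◇□¬p → ◇p is T. ✗
5: ◇□¬p → ◇p is T. ✗
6: ◇□¬p → ◇p is T. ✗
7: ◇□¬p → ◇p is T. ✗
Satisfying worlds: {2}.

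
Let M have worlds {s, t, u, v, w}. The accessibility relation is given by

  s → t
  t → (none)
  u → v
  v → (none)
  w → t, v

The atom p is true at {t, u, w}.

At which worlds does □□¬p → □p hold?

s: □□¬p is T, □p is T. ✓
t: □□¬p is T, □p is T. ✓
u: □□¬p is T, □p is F. ✗
v: □□¬p is T, □p is T. ✓
w: □□¬p is T, □p is F. ✗

{s, t, v}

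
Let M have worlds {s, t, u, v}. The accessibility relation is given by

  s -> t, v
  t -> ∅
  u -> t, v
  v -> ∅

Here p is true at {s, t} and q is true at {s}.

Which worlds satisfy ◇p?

{s, u}

s: successors {t, v}; p there: t:T, v:F. ✓
t: no successors, so ◇p fails. ✗
u: successors {t, v}; p there: t:T, v:F. ✓
v: no successors, so ◇p fails. ✗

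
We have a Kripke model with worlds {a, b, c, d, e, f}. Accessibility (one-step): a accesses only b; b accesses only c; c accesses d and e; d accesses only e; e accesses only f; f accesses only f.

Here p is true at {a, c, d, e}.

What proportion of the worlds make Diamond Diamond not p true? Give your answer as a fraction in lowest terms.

a: successors {b}; Diamond not p there: b:F. ✗
b: successors {c}; Diamond not p there: c:F. ✗
c: successors {d, e}; Diamond not p there: d:F, e:T. ✓
d: successors {e}; Diamond not p there: e:T. ✓
e: successors {f}; Diamond not p there: f:T. ✓
f: successors {f}; Diamond not p there: f:T. ✓
That's 4 of 6 worlds, so 4/6 = 2/3.

2/3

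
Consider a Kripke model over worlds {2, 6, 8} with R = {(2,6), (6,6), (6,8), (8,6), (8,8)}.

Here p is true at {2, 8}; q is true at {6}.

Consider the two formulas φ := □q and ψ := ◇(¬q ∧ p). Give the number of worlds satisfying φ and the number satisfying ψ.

For □q:
2: successors {6}; q there: 6:T. ✓
6: successors {6, 8}; q there: 6:T, 8:F. ✗
8: successors {6, 8}; q there: 6:T, 8:F. ✗
— 1 world.
For ◇(¬q ∧ p):
2: successors {6}; ¬q ∧ p there: 6:F. ✗
6: successors {6, 8}; ¬q ∧ p there: 6:F, 8:T. ✓
8: successors {6, 8}; ¬q ∧ p there: 6:F, 8:T. ✓
— 2 worlds.

1 and 2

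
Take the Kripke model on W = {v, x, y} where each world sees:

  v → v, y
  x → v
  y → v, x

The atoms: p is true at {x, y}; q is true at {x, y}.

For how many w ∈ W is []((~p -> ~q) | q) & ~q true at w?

v: []((~p -> ~q) | q) is T, ~q is T. ✓
x: []((~p -> ~q) | q) is T, ~q is F. ✗
y: []((~p -> ~q) | q) is T, ~q is F. ✗
Satisfying worlds: {v}.

1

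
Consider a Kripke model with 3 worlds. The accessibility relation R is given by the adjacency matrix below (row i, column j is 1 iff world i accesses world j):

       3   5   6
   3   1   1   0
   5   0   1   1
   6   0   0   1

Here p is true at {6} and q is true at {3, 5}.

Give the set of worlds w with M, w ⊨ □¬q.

3: successors {3, 5}; ¬q there: 3:F, 5:F. ✗
5: successors {5, 6}; ¬q there: 5:F, 6:T. ✗
6: successors {6}; ¬q there: 6:T. ✓

{6}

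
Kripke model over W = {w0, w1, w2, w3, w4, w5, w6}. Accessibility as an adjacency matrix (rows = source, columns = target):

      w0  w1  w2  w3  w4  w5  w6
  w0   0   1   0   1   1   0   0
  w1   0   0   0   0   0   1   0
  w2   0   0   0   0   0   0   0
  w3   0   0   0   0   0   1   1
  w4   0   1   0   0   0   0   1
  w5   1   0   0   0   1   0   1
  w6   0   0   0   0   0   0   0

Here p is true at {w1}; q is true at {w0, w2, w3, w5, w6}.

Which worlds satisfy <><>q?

w0: successors {w1, w3, w4}; <>q there: w1:T, w3:T, w4:T. ✓
w1: successors {w5}; <>q there: w5:T. ✓
w2: no successors, so <><>q fails. ✗
w3: successors {w5, w6}; <>q there: w5:T, w6:F. ✓
w4: successors {w1, w6}; <>q there: w1:T, w6:F. ✓
w5: successors {w0, w4, w6}; <>q there: w0:T, w4:T, w6:F. ✓
w6: no successors, so <><>q fails. ✗

{w0, w1, w3, w4, w5}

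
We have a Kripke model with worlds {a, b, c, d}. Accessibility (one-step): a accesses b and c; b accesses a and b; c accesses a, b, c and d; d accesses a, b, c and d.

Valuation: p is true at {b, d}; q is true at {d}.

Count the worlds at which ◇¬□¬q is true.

3

a: successors {b, c}; ¬□¬q there: b:F, c:T. ✓
b: successors {a, b}; ¬□¬q there: a:F, b:F. ✗
c: successors {a, b, c, d}; ¬□¬q there: a:F, b:F, c:T, d:T. ✓
d: successors {a, b, c, d}; ¬□¬q there: a:F, b:F, c:T, d:T. ✓
Satisfying worlds: {a, c, d}.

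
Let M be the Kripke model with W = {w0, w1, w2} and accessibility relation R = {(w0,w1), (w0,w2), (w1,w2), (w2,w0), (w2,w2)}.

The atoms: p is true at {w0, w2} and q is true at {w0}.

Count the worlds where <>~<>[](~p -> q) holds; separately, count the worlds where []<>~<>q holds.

0 and 2

For <>~<>[](~p -> q):
w0: successors {w1, w2}; ~<>[](~p -> q) there: w1:F, w2:F. ✗
w1: successors {w2}; ~<>[](~p -> q) there: w2:F. ✗
w2: successors {w0, w2}; ~<>[](~p -> q) there: w0:F, w2:F. ✗
— 0 worlds.
For []<>~<>q:
w0: successors {w1, w2}; <>~<>q there: w1:F, w2:T. ✗
w1: successors {w2}; <>~<>q there: w2:T. ✓
w2: successors {w0, w2}; <>~<>q there: w0:T, w2:T. ✓
— 2 worlds.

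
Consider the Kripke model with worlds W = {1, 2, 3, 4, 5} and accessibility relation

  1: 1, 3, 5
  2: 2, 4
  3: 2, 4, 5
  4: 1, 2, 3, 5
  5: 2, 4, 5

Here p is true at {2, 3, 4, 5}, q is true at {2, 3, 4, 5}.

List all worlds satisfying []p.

{2, 3, 5}

1: successors {1, 3, 5}; p there: 1:F, 3:T, 5:T. ✗
2: successors {2, 4}; p there: 2:T, 4:T. ✓
3: successors {2, 4, 5}; p there: 2:T, 4:T, 5:T. ✓
4: successors {1, 2, 3, 5}; p there: 1:F, 2:T, 3:T, 5:T. ✗
5: successors {2, 4, 5}; p there: 2:T, 4:T, 5:T. ✓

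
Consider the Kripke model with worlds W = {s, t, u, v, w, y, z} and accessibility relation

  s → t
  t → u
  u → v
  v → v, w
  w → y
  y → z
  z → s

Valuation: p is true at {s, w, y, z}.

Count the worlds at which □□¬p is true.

3

s: successors {t}; □¬p there: t:T. ✓
t: successors {u}; □¬p there: u:T. ✓
u: successors {v}; □¬p there: v:F. ✗
v: successors {v, w}; □¬p there: v:F, w:F. ✗
w: successors {y}; □¬p there: y:F. ✗
y: successors {z}; □¬p there: z:F. ✗
z: successors {s}; □¬p there: s:T. ✓
Satisfying worlds: {s, t, z}.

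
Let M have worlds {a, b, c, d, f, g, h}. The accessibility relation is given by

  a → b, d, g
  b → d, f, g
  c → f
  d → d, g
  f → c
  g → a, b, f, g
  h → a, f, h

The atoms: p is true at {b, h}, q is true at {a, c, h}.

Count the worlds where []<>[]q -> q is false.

a: []<>[]q is F, q is T. ✓
b: []<>[]q is F, q is F. ✓
c: []<>[]q is F, q is T. ✓
d: []<>[]q is F, q is F. ✓
f: []<>[]q is T, q is F. ✗
g: []<>[]q is F, q is F. ✓
h: []<>[]q is F, q is T. ✓
Satisfying worlds: {a, b, c, d, g, h}.
So []<>[]q -> q fails at the other 1 world.

1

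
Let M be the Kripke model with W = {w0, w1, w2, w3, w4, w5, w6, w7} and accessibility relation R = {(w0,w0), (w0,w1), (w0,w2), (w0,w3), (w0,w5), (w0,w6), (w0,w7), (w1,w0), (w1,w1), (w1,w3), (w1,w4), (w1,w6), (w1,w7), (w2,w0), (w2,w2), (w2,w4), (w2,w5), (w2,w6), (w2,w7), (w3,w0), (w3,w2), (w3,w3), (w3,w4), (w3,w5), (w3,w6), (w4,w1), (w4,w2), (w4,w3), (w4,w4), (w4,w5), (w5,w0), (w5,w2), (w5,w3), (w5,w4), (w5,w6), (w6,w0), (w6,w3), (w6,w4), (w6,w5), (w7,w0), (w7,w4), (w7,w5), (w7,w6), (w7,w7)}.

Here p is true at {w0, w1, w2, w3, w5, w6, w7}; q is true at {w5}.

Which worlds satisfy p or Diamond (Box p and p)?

{w0, w1, w2, w3, w5, w6, w7}

w0: p is T, Diamond (Box p and p) is T. ✓
w1: p is T, Diamond (Box p and p) is T. ✓
w2: p is T, Diamond (Box p and p) is T. ✓
w3: p is T, Diamond (Box p and p) is T. ✓
w4: p is F, Diamond (Box p and p) is F. ✗
w5: p is T, Diamond (Box p and p) is T. ✓
w6: p is T, Diamond (Box p and p) is T. ✓
w7: p is T, Diamond (Box p and p) is T. ✓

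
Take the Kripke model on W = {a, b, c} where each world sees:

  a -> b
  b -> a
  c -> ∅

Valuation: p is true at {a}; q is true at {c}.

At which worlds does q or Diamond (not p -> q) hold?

{b, c}

a: q is F, Diamond (not p -> q) is F. ✗
b: q is F, Diamond (not p -> q) is T. ✓
c: q is T, Diamond (not p -> q) is F. ✓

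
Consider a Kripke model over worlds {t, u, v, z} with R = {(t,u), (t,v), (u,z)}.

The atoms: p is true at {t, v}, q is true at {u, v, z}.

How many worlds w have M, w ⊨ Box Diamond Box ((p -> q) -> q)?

2

t: successors {u, v}; Diamond Box ((p -> q) -> q) there: u:T, v:F. ✗
u: successors {z}; Diamond Box ((p -> q) -> q) there: z:F. ✗
v: no successors, so Box Diamond Box ((p -> q) -> q) holds vacuously. ✓
z: no successors, so Box Diamond Box ((p -> q) -> q) holds vacuously. ✓
Satisfying worlds: {v, z}.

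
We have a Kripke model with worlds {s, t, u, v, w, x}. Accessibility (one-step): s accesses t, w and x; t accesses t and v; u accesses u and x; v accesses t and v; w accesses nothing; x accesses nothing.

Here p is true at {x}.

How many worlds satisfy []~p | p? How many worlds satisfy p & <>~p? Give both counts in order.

4 and 0

For []~p | p:
s: []~p is F, p is F. ✗
t: []~p is T, p is F. ✓
u: []~p is F, p is F. ✗
v: []~p is T, p is F. ✓
w: []~p is T, p is F. ✓
x: []~p is T, p is T. ✓
— 4 worlds.
For p & <>~p:
s: p is F, <>~p is T. ✗
t: p is F, <>~p is T. ✗
u: p is F, <>~p is T. ✗
v: p is F, <>~p is T. ✗
w: p is F, <>~p is F. ✗
x: p is T, <>~p is F. ✗
— 0 worlds.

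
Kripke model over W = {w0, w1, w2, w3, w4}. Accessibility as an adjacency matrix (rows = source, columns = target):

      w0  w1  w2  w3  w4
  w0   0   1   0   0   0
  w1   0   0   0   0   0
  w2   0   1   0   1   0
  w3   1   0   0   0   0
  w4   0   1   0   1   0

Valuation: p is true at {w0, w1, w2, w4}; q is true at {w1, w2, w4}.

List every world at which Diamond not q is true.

w0: successors {w1}; not q there: w1:F. ✗
w1: no successors, so Diamond not q fails. ✗
w2: successors {w1, w3}; not q there: w1:F, w3:T. ✓
w3: successors {w0}; not q there: w0:T. ✓
w4: successors {w1, w3}; not q there: w1:F, w3:T. ✓

{w2, w3, w4}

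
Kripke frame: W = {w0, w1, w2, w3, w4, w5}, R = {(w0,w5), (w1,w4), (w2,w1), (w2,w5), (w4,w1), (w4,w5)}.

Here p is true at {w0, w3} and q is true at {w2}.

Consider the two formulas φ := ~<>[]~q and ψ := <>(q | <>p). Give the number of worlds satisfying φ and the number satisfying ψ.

For ~<>[]~q:
w0: <>[]~q is T. ✗
w1: <>[]~q is T. ✗
w2: <>[]~q is T. ✗
w3: <>[]~q is F. ✓
w4: <>[]~q is T. ✗
w5: <>[]~q is F. ✓
— 2 worlds.
For <>(q | <>p):
w0: successors {w5}; q | <>p there: w5:F. ✗
w1: successors {w4}; q | <>p there: w4:F. ✗
w2: successors {w1, w5}; q | <>p there: w1:F, w5:F. ✗
w3: no successors, so <>(q | <>p) fails. ✗
w4: successors {w1, w5}; q | <>p there: w1:F, w5:F. ✗
w5: no successors, so <>(q | <>p) fails. ✗
— 0 worlds.

2 and 0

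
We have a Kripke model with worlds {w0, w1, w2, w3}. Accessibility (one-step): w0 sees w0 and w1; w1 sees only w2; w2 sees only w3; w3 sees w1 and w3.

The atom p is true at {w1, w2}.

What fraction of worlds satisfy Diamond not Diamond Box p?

3/4

w0: successors {w0, w1}; not Diamond Box p there: w0:F, w1:T. ✓
w1: successors {w2}; not Diamond Box p there: w2:T. ✓
w2: successors {w3}; not Diamond Box p there: w3:F. ✗
w3: successors {w1, w3}; not Diamond Box p there: w1:T, w3:F. ✓
That's 3 of 4 worlds, so 3/4.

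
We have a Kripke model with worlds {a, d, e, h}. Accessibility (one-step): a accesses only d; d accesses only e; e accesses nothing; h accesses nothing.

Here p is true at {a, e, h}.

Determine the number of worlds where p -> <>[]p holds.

a: p is T, <>[]p is T. ✓
d: p is F, <>[]p is T. ✓
e: p is T, <>[]p is F. ✗
h: p is T, <>[]p is F. ✗
Satisfying worlds: {a, d}.

2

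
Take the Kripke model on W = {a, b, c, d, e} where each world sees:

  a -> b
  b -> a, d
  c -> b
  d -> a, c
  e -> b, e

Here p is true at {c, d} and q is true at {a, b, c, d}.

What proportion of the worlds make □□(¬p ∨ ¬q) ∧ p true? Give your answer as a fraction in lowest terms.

1/5

a: □□(¬p ∨ ¬q) is F, p is F. ✗
b: □□(¬p ∨ ¬q) is F, p is F. ✗
c: □□(¬p ∨ ¬q) is F, p is T. ✗
d: □□(¬p ∨ ¬q) is T, p is T. ✓
e: □□(¬p ∨ ¬q) is F, p is F. ✗
That's 1 of 5 worlds, so 1/5.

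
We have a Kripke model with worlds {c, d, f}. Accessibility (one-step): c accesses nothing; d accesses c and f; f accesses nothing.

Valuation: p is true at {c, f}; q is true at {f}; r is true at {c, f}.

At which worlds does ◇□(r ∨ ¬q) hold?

c: no successors, so ◇□(r ∨ ¬q) fails. ✗
d: successors {c, f}; □(r ∨ ¬q) there: c:T, f:T. ✓
f: no successors, so ◇□(r ∨ ¬q) fails. ✗

{d}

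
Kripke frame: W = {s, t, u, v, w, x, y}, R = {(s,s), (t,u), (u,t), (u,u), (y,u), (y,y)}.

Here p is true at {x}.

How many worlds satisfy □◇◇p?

s: successors {s}; ◇◇p there: s:F. ✗
t: successors {u}; ◇◇p there: u:F. ✗
u: successors {t, u}; ◇◇p there: t:F, u:F. ✗
v: no successors, so □◇◇p holds vacuously. ✓
w: no successors, so □◇◇p holds vacuously. ✓
x: no successors, so □◇◇p holds vacuously. ✓
y: successors {u, y}; ◇◇p there: u:F, y:F. ✗
Satisfying worlds: {v, w, x}.

3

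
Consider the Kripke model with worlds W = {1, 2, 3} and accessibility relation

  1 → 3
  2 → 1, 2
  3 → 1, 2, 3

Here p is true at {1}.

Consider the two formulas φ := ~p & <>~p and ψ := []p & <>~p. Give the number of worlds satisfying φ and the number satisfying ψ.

For ~p & <>~p:
1: ~p is F, <>~p is T. ✗
2: ~p is T, <>~p is T. ✓
3: ~p is T, <>~p is T. ✓
— 2 worlds.
For []p & <>~p:
1: []p is F, <>~p is T. ✗
2: []p is F, <>~p is T. ✗
3: []p is F, <>~p is T. ✗
— 0 worlds.

2 and 0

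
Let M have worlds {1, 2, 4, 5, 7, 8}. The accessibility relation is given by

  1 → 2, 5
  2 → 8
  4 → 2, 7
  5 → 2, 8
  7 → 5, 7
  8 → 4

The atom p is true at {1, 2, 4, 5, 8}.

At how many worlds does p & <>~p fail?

1: p is T, <>~p is F. ✗
2: p is T, <>~p is F. ✗
4: p is T, <>~p is T. ✓
5: p is T, <>~p is F. ✗
7: p is F, <>~p is T. ✗
8: p is T, <>~p is F. ✗
Satisfying worlds: {4}.
So p & <>~p fails at the other 5 worlds.

5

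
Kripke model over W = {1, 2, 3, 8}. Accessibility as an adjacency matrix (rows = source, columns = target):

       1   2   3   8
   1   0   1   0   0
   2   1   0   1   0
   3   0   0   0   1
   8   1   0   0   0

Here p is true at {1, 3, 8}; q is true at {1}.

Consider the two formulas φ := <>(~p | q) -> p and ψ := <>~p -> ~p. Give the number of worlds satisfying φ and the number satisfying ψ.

3 and 3

For <>(~p | q) -> p:
1: <>(~p | q) is T, p is T. ✓
2: <>(~p | q) is T, p is F. ✗
3: <>(~p | q) is F, p is T. ✓
8: <>(~p | q) is T, p is T. ✓
— 3 worlds.
For <>~p -> ~p:
1: <>~p is T, ~p is F. ✗
2: <>~p is F, ~p is T. ✓
3: <>~p is F, ~p is F. ✓
8: <>~p is F, ~p is F. ✓
— 3 worlds.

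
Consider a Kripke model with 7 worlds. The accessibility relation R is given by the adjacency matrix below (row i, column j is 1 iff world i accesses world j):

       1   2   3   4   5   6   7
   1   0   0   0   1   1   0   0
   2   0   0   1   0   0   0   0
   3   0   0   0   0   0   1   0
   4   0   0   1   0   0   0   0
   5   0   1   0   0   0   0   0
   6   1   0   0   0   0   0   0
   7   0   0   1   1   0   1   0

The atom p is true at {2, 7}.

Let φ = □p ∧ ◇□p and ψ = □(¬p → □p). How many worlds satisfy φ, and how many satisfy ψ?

0 and 1

For □p ∧ ◇□p:
1: □p is F, ◇□p is T. ✗
2: □p is F, ◇□p is F. ✗
3: □p is F, ◇□p is F. ✗
4: □p is F, ◇□p is F. ✗
5: □p is T, ◇□p is F. ✗
6: □p is F, ◇□p is F. ✗
7: □p is F, ◇□p is F. ✗
— 0 worlds.
For □(¬p → □p):
1: successors {4, 5}; ¬p → □p there: 4:F, 5:T. ✗
2: successors {3}; ¬p → □p there: 3:F. ✗
3: successors {6}; ¬p → □p there: 6:F. ✗
4: successors {3}; ¬p → □p there: 3:F. ✗
5: successors {2}; ¬p → □p there: 2:T. ✓
6: successors {1}; ¬p → □p there: 1:F. ✗
7: successors {3, 4, 6}; ¬p → □p there: 3:F, 4:F, 6:F. ✗
— 1 world.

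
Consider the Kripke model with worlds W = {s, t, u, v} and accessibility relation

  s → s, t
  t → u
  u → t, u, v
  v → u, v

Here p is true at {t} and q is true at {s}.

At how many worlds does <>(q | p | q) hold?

2

s: successors {s, t}; q | p | q there: s:T, t:T. ✓
t: successors {u}; q | p | q there: u:F. ✗
u: successors {t, u, v}; q | p | q there: t:T, u:F, v:F. ✓
v: successors {u, v}; q | p | q there: u:F, v:F. ✗
Satisfying worlds: {s, u}.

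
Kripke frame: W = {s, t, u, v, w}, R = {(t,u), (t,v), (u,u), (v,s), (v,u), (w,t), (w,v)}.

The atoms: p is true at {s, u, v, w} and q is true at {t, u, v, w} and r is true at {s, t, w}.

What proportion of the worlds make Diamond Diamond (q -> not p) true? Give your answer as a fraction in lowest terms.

s: no successors, so Diamond Diamond (q -> not p) fails. ✗
t: successors {u, v}; Diamond (q -> not p) there: u:F, v:T. ✓
u: successors {u}; Diamond (q -> not p) there: u:F. ✗
v: successors {s, u}; Diamond (q -> not p) there: s:F, u:F. ✗
w: successors {t, v}; Diamond (q -> not p) there: t:F, v:T. ✓
That's 2 of 5 worlds, so 2/5.

2/5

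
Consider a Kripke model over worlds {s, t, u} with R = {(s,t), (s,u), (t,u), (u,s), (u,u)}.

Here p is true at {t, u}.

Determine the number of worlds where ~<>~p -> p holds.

s: ~<>~p is T, p is F. ✗
t: ~<>~p is T, p is T. ✓
u: ~<>~p is F, p is T. ✓
Satisfying worlds: {t, u}.

2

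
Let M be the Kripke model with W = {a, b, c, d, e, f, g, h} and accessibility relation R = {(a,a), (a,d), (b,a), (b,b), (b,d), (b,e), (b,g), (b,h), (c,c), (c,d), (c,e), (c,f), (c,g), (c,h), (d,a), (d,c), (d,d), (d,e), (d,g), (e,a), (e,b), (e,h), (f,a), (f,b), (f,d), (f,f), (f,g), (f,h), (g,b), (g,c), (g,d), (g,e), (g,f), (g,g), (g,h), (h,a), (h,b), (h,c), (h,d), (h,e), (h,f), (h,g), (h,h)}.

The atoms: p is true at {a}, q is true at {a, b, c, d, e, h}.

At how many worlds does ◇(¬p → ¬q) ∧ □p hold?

0

a: ◇(¬p → ¬q) is T, □p is F. ✗
b: ◇(¬p → ¬q) is T, □p is F. ✗
c: ◇(¬p → ¬q) is T, □p is F. ✗
d: ◇(¬p → ¬q) is T, □p is F. ✗
e: ◇(¬p → ¬q) is T, □p is F. ✗
f: ◇(¬p → ¬q) is T, □p is F. ✗
g: ◇(¬p → ¬q) is T, □p is F. ✗
h: ◇(¬p → ¬q) is T, □p is F. ✗
Satisfying worlds: ∅.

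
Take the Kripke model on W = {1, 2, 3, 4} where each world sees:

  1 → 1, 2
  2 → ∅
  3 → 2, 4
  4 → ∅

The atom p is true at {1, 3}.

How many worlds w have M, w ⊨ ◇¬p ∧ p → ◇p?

1: ◇¬p ∧ p is T, ◇p is T. ✓
2: ◇¬p ∧ p is F, ◇p is F. ✓
3: ◇¬p ∧ p is T, ◇p is F. ✗
4: ◇¬p ∧ p is F, ◇p is F. ✓
Satisfying worlds: {1, 2, 4}.

3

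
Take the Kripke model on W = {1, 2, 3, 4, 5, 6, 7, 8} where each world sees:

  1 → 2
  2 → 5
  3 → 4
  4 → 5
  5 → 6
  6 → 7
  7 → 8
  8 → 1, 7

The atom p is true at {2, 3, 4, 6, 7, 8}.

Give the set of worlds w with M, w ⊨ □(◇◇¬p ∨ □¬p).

1: successors {2}; ◇◇¬p ∨ □¬p there: 2:T. ✓
2: successors {5}; ◇◇¬p ∨ □¬p there: 5:F. ✗
3: successors {4}; ◇◇¬p ∨ □¬p there: 4:T. ✓
4: successors {5}; ◇◇¬p ∨ □¬p there: 5:F. ✗
5: successors {6}; ◇◇¬p ∨ □¬p there: 6:F. ✗
6: successors {7}; ◇◇¬p ∨ □¬p there: 7:T. ✓
7: successors {8}; ◇◇¬p ∨ □¬p there: 8:F. ✗
8: successors {1, 7}; ◇◇¬p ∨ □¬p there: 1:T, 7:T. ✓

{1, 3, 6, 8}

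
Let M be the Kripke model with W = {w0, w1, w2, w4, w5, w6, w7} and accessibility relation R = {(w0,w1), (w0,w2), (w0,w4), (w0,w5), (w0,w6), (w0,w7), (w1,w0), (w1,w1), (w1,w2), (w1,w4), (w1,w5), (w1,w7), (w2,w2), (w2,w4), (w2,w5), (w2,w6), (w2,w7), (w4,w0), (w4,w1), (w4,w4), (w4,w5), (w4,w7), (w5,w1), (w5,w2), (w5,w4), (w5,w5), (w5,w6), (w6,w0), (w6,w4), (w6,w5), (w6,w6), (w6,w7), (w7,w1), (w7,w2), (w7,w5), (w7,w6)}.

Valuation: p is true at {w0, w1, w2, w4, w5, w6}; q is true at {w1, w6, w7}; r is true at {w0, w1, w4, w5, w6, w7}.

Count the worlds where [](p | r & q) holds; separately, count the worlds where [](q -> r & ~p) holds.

7 and 0

For [](p | r & q):
w0: successors {w1, w2, w4, w5, w6, w7}; p | r & q there: w1:T, w2:T, w4:T, w5:T, w6:T, w7:T. ✓
w1: successors {w0, w1, w2, w4, w5, w7}; p | r & q there: w0:T, w1:T, w2:T, w4:T, w5:T, w7:T. ✓
w2: successors {w2, w4, w5, w6, w7}; p | r & q there: w2:T, w4:T, w5:T, w6:T, w7:T. ✓
w4: successors {w0, w1, w4, w5, w7}; p | r & q there: w0:T, w1:T, w4:T, w5:T, w7:T. ✓
w5: successors {w1, w2, w4, w5, w6}; p | r & q there: w1:T, w2:T, w4:T, w5:T, w6:T. ✓
w6: successors {w0, w4, w5, w6, w7}; p | r & q there: w0:T, w4:T, w5:T, w6:T, w7:T. ✓
w7: successors {w1, w2, w5, w6}; p | r & q there: w1:T, w2:T, w5:T, w6:T. ✓
— 7 worlds.
For [](q -> r & ~p):
w0: successors {w1, w2, w4, w5, w6, w7}; q -> r & ~p there: w1:F, w2:T, w4:T, w5:T, w6:F, w7:T. ✗
w1: successors {w0, w1, w2, w4, w5, w7}; q -> r & ~p there: w0:T, w1:F, w2:T, w4:T, w5:T, w7:T. ✗
w2: successors {w2, w4, w5, w6, w7}; q -> r & ~p there: w2:T, w4:T, w5:T, w6:F, w7:T. ✗
w4: successors {w0, w1, w4, w5, w7}; q -> r & ~p there: w0:T, w1:F, w4:T, w5:T, w7:T. ✗
w5: successors {w1, w2, w4, w5, w6}; q -> r & ~p there: w1:F, w2:T, w4:T, w5:T, w6:F. ✗
w6: successors {w0, w4, w5, w6, w7}; q -> r & ~p there: w0:T, w4:T, w5:T, w6:F, w7:T. ✗
w7: successors {w1, w2, w5, w6}; q -> r & ~p there: w1:F, w2:T, w5:T, w6:F. ✗
— 0 worlds.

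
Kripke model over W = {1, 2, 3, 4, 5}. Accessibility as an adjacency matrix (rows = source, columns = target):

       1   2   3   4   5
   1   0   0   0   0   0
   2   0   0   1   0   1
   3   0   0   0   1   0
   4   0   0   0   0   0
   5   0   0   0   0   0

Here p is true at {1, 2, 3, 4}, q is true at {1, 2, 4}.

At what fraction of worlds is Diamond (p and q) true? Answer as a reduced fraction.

1: no successors, so Diamond (p and q) fails. ✗
2: successors {3, 5}; p and q there: 3:F, 5:F. ✗
3: successors {4}; p and q there: 4:T. ✓
4: no successors, so Diamond (p and q) fails. ✗
5: no successors, so Diamond (p and q) fails. ✗
That's 1 of 5 worlds, so 1/5.

1/5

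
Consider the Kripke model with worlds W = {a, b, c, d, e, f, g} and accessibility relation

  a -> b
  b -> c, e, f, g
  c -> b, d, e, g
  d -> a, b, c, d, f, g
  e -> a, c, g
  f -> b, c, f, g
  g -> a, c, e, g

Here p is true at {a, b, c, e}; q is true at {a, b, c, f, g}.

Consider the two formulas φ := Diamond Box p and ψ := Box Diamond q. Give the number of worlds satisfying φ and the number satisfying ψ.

For Diamond Box p:
a: successors {b}; Box p there: b:F. ✗
b: successors {c, e, f, g}; Box p there: c:F, e:F, f:F, g:F. ✗
c: successors {b, d, e, g}; Box p there: b:F, d:F, e:F, g:F. ✗
d: successors {a, b, c, d, f, g}; Box p there: a:T, b:F, c:F, d:F, f:F, g:F. ✓
e: successors {a, c, g}; Box p there: a:T, c:F, g:F. ✓
f: successors {b, c, f, g}; Box p there: b:F, c:F, f:F, g:F. ✗
g: successors {a, c, e, g}; Box p there: a:T, c:F, e:F, g:F. ✓
— 3 worlds.
For Box Diamond q:
a: successors {b}; Diamond q there: b:T. ✓
b: successors {c, e, f, g}; Diamond q there: c:T, e:T, f:T, g:T. ✓
c: successors {b, d, e, g}; Diamond q there: b:T, d:T, e:T, g:T. ✓
d: successors {a, b, c, d, f, g}; Diamond q there: a:T, b:T, c:T, d:T, f:T, g:T. ✓
e: successors {a, c, g}; Diamond q there: a:T, c:T, g:T. ✓
f: successors {b, c, f, g}; Diamond q there: b:T, c:T, f:T, g:T. ✓
g: successors {a, c, e, g}; Diamond q there: a:T, c:T, e:T, g:T. ✓
— 7 worlds.

3 and 7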